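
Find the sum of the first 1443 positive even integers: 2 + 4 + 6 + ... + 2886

Sum of first n even numbers = n(n+1)
= 1443×1444
= 2083692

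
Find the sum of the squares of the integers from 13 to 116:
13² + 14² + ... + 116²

Use ∑_{k=1}^{n} k² = n(n+1)(2n+1)/6, then subtract the first 12 terms.
∑_{k=1}^{116} k² = 116×117×233/6 = 527046
∑_{k=1}^{12} k² = 12×13×25/6 = 650
∑_{k=13}^{116} k² = 527046 - 650 = 526396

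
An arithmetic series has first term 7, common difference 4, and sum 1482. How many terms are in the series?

Using S = n/2 × [2a + (n-1)d]
1482 = n/2 × [2(7) + (n-1)(4)]
1482 = n/2 × [14 + 4n - 4]
2964 = n × [10 + 4n]
4n² + (10)n - 2964 = 0
Discriminant: Δ = (10)² - 4(4)(-2964) = 100 + 47424 = 47524
√Δ = 218
n = [-(10) + √Δ] / (2·4) = (-10 + 218) / 8 = 208 / 8 = 26
(The negative root is discarded since n must be a positive integer.)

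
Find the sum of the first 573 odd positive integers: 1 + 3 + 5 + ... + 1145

Sum of first n odd numbers = n²
= 573²
= 328329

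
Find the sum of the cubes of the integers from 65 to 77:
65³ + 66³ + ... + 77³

Use ∑_{k=1}^{n} k³ = [n(n+1)/2]², then subtract the first 64 terms.
∑_{k=1}^{77} k³ = [77×78/2]² = 3003² = 9018009
∑_{k=1}^{64} k³ = [64×65/2]² = 2080² = 4326400
∑_{k=65}^{77} k³ = 9018009 - 4326400 = 4691609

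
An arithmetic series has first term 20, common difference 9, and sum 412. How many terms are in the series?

Using S = n/2 × [2a + (n-1)d]
412 = n/2 × [2(20) + (n-1)(9)]
412 = n/2 × [40 + 9n - 9]
824 = n × [31 + 9n]
9n² + (31)n - 824 = 0
Discriminant: Δ = (31)² - 4(9)(-824) = 961 + 29664 = 30625
√Δ = 175
n = [-(31) + √Δ] / (2·9) = (-31 + 175) / 18 = 144 / 18 = 8
(The negative root is discarded since n must be a positive integer.)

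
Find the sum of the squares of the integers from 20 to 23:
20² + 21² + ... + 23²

Use ∑_{k=1}^{n} k² = n(n+1)(2n+1)/6, then subtract the first 19 terms.
∑_{k=1}^{23} k² = 23×24×47/6 = 4324
∑_{k=1}^{19} k² = 19×20×39/6 = 2470
∑_{k=20}^{23} k² = 4324 - 2470 = 1854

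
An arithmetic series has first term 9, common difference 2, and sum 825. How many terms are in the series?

Using S = n/2 × [2a + (n-1)d]
825 = n/2 × [2(9) + (n-1)(2)]
825 = n/2 × [18 + 2n - 2]
1650 = n × [16 + 2n]
2n² + (16)n - 1650 = 0
Discriminant: Δ = (16)² - 4(2)(-1650) = 256 + 13200 = 13456
√Δ = 116
n = [-(16) + √Δ] / (2·2) = (-16 + 116) / 4 = 100 / 4 = 25
(The negative root is discarded since n must be a positive integer.)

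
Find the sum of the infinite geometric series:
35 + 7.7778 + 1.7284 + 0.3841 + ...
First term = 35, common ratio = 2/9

For |r| < 1, S = a / (1 - r)
S = 35 / (1 - (2/9))
S = 35 / (7/9)
S = 45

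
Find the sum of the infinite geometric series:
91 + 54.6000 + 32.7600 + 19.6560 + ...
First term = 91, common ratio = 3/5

For |r| < 1, S = a / (1 - r)
S = 91 / (1 - (3/5))
S = 91 / (2/5)
S = 455/2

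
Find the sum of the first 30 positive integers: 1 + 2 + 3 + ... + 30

Formula: ∑k = n(n+1)/2
= 30×31/2
= 930/2
= 465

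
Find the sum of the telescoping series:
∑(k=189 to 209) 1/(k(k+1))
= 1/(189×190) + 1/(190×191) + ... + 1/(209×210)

Partial fractions: 1/(k(k+1)) = 1/k - 1/(k+1)
The series telescopes:
= (1/189 - 1/190) + (1/190 - 1/191) + ... + (1/209 - 1/210)
= 1/189 - 1/210
= 1/1890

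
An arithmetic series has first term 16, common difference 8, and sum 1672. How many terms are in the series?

Using S = n/2 × [2a + (n-1)d]
1672 = n/2 × [2(16) + (n-1)(8)]
1672 = n/2 × [32 + 8n - 8]
3344 = n × [24 + 8n]
8n² + (24)n - 3344 = 0
Discriminant: Δ = (24)² - 4(8)(-3344) = 576 + 107008 = 107584
√Δ = 328
n = [-(24) + √Δ] / (2·8) = (-24 + 328) / 16 = 304 / 16 = 19
(The negative root is discarded since n must be a positive integer.)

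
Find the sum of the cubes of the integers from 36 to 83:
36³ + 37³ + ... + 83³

Use ∑_{k=1}^{n} k³ = [n(n+1)/2]², then subtract the first 35 terms.
∑_{k=1}^{83} k³ = [83×84/2]² = 3486² = 12152196
∑_{k=1}^{35} k³ = [35×36/2]² = 630² = 396900
∑_{k=36}^{83} k³ = 12152196 - 396900 = 11755296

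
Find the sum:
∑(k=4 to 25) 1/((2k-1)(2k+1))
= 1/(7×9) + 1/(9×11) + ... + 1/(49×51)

Partial fractions: 1/((2k-1)(2k+1)) = (1/2)[1/(2k-1) - 1/(2k+1)]
The series telescopes:
= (1/2)[1/7 - 1/51]
= 22/357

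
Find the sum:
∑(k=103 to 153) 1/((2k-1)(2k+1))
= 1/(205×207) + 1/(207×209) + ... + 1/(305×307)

Partial fractions: 1/((2k-1)(2k+1)) = (1/2)[1/(2k-1) - 1/(2k+1)]
The series telescopes:
= (1/2)[1/205 - 1/307]
= 51/62935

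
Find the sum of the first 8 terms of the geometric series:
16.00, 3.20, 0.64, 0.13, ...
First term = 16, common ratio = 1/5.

Sₙ = a(1 - rⁿ) / (1 - r)
S_8 = 16(1 - (1/5)^8) / (1 - (1/5))
S_8 = 16(1 - (1/390625)) / (4/5)
S_8 = 1562496/78125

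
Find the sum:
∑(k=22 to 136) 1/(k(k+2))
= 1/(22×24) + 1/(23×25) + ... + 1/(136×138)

Partial fractions: 1/(k(k+2)) = (1/2)[1/k - 1/(k+2)]
Telescoping leaves the first two and last two terms:
= (1/2)[1/22 + 1/23 - 1/137 - 1/138]
= 7735/207966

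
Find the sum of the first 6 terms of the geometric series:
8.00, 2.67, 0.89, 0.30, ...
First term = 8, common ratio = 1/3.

Sₙ = a(1 - rⁿ) / (1 - r)
S_6 = 8(1 - (1/3)^6) / (1 - (1/3))
S_6 = 8(1 - (1/729)) / (2/3)
S_6 = 2912/243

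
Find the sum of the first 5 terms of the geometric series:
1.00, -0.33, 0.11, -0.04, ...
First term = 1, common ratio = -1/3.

Sₙ = a(1 - rⁿ) / (1 - r)
S_5 = 1(1 - (-1/3)^5) / (1 - (-1/3))
S_5 = 1(1 - (-1/243)) / (4/3)
S_5 = 61/81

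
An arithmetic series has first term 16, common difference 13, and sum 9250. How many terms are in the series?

Using S = n/2 × [2a + (n-1)d]
9250 = n/2 × [2(16) + (n-1)(13)]
9250 = n/2 × [32 + 13n - 13]
18500 = n × [19 + 13n]
13n² + (19)n - 18500 = 0
Discriminant: Δ = (19)² - 4(13)(-18500) = 361 + 962000 = 962361
√Δ = 981
n = [-(19) + √Δ] / (2·13) = (-19 + 981) / 26 = 962 / 26 = 37
(The negative root is discarded since n must be a positive integer.)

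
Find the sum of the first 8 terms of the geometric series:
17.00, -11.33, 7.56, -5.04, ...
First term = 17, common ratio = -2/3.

Sₙ = a(1 - rⁿ) / (1 - r)
S_8 = 17(1 - (-2/3)^8) / (1 - (-2/3))
S_8 = 17(1 - (256/6561)) / (5/3)
S_8 = 21437/2187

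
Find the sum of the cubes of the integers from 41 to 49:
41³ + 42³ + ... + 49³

Use ∑_{k=1}^{n} k³ = [n(n+1)/2]², then subtract the first 40 terms.
∑_{k=1}^{49} k³ = [49×50/2]² = 1225² = 1500625
∑_{k=1}^{40} k³ = [40×41/2]² = 820² = 672400
∑_{k=41}^{49} k³ = 1500625 - 672400 = 828225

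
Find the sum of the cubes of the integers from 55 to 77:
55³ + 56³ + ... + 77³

Use ∑_{k=1}^{n} k³ = [n(n+1)/2]², then subtract the first 54 terms.
∑_{k=1}^{77} k³ = [77×78/2]² = 3003² = 9018009
∑_{k=1}^{54} k³ = [54×55/2]² = 1485² = 2205225
∑_{k=55}^{77} k³ = 9018009 - 2205225 = 6812784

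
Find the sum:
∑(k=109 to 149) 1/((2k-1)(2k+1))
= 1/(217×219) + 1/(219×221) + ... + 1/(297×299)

Partial fractions: 1/((2k-1)(2k+1)) = (1/2)[1/(2k-1) - 1/(2k+1)]
The series telescopes:
= (1/2)[1/217 - 1/299]
= 41/64883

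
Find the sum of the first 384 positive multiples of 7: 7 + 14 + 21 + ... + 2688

Factor out 7: = 7(1 + 2 + ... + 384) = 7 × n(n+1)/2
= 7 × 384×385/2
= 7 × 73920
= 517440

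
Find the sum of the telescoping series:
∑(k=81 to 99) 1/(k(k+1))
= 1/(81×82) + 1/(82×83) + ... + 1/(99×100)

Partial fractions: 1/(k(k+1)) = 1/k - 1/(k+1)
The series telescopes:
= (1/81 - 1/82) + (1/82 - 1/83) + ... + (1/99 - 1/100)
= 1/81 - 1/100
= 19/8100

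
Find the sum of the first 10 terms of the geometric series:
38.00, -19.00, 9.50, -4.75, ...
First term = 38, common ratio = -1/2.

Sₙ = a(1 - rⁿ) / (1 - r)
S_10 = 38(1 - (-1/2)^10) / (1 - (-1/2))
S_10 = 38(1 - (1/1024)) / (3/2)
S_10 = 6479/256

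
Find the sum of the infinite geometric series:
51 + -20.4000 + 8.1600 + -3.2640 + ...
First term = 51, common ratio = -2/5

For |r| < 1, S = a / (1 - r)
S = 51 / (1 - (-2/5))
S = 51 / (7/5)
S = 255/7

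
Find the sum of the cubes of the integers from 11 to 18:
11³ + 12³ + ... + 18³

Use ∑_{k=1}^{n} k³ = [n(n+1)/2]², then subtract the first 10 terms.
∑_{k=1}^{18} k³ = [18×19/2]² = 171² = 29241
∑_{k=1}^{10} k³ = [10×11/2]² = 55² = 3025
∑_{k=11}^{18} k³ = 29241 - 3025 = 26216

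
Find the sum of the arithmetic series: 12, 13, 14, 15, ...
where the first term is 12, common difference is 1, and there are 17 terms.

Sₙ = n/2 × (first + last)
Last term = a + (n-1)d = 12 + (17-1)×1 = 28
S_17 = 17/2 × (12 + 28)
S_17 = 17/2 × 40 = 340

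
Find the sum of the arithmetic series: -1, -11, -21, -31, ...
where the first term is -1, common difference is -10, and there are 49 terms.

Sₙ = n/2 × (first + last)
Last term = a + (n-1)d = -1 + (49-1)×(-10) = -481
S_49 = 49/2 × (-1 + (-481))
S_49 = 49/2 × (-482) = -11809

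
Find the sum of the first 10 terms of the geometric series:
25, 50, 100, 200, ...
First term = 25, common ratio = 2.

Sₙ = a(1 - rⁿ) / (1 - r)
S_10 = 25(1 - 2^10) / (1 - 2)
S_10 = 25(1 - 1024) / (-1)
S_10 = 25575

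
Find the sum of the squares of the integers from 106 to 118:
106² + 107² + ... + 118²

Use ∑_{k=1}^{n} k² = n(n+1)(2n+1)/6, then subtract the first 105 terms.
∑_{k=1}^{118} k² = 118×119×237/6 = 554659
∑_{k=1}^{105} k² = 105×106×211/6 = 391405
∑_{k=106}^{118} k² = 554659 - 391405 = 163254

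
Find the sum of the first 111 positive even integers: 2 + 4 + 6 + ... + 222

Sum of first n even numbers = n(n+1)
= 111×112
= 12432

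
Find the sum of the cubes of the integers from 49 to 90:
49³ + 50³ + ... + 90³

Use ∑_{k=1}^{n} k³ = [n(n+1)/2]², then subtract the first 48 terms.
∑_{k=1}^{90} k³ = [90×91/2]² = 4095² = 16769025
∑_{k=1}^{48} k³ = [48×49/2]² = 1176² = 1382976
∑_{k=49}^{90} k³ = 16769025 - 1382976 = 15386049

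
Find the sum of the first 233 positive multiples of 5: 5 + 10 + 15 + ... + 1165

Factor out 5: = 5(1 + 2 + ... + 233) = 5 × n(n+1)/2
= 5 × 233×234/2
= 5 × 27261
= 136305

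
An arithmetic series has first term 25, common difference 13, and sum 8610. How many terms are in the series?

Using S = n/2 × [2a + (n-1)d]
8610 = n/2 × [2(25) + (n-1)(13)]
8610 = n/2 × [50 + 13n - 13]
17220 = n × [37 + 13n]
13n² + (37)n - 17220 = 0
Discriminant: Δ = (37)² - 4(13)(-17220) = 1369 + 895440 = 896809
√Δ = 947
n = [-(37) + √Δ] / (2·13) = (-37 + 947) / 26 = 910 / 26 = 35
(The negative root is discarded since n must be a positive integer.)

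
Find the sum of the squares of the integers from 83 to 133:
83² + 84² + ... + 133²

Use ∑_{k=1}^{n} k² = n(n+1)(2n+1)/6, then subtract the first 82 terms.
∑_{k=1}^{133} k² = 133×134×267/6 = 793079
∑_{k=1}^{82} k² = 82×83×165/6 = 187165
∑_{k=83}^{133} k² = 793079 - 187165 = 605914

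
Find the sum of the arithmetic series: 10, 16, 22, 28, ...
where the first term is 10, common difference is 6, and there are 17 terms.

Sₙ = n/2 × (first + last)
Last term = a + (n-1)d = 10 + (17-1)×6 = 106
S_17 = 17/2 × (10 + 106)
S_17 = 17/2 × 116 = 986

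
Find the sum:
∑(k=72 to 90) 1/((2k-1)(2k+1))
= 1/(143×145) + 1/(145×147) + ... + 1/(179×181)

Partial fractions: 1/((2k-1)(2k+1)) = (1/2)[1/(2k-1) - 1/(2k+1)]
The series telescopes:
= (1/2)[1/143 - 1/181]
= 19/25883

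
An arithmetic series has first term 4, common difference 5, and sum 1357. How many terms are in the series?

Using S = n/2 × [2a + (n-1)d]
1357 = n/2 × [2(4) + (n-1)(5)]
1357 = n/2 × [8 + 5n - 5]
2714 = n × [3 + 5n]
5n² + (3)n - 2714 = 0
Discriminant: Δ = (3)² - 4(5)(-2714) = 9 + 54280 = 54289
√Δ = 233
n = [-(3) + √Δ] / (2·5) = (-3 + 233) / 10 = 230 / 10 = 23
(The negative root is discarded since n must be a positive integer.)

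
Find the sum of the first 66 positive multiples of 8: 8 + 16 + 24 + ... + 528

Factor out 8: = 8(1 + 2 + ... + 66) = 8 × n(n+1)/2
= 8 × 66×67/2
= 8 × 2211
= 17688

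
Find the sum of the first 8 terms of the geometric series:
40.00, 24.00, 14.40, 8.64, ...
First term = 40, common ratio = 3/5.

Sₙ = a(1 - rⁿ) / (1 - r)
S_8 = 40(1 - (3/5)^8) / (1 - (3/5))
S_8 = 40(1 - (6561/390625)) / (2/5)
S_8 = 1536256/15625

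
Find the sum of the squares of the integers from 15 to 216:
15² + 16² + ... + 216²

Use ∑_{k=1}^{n} k² = n(n+1)(2n+1)/6, then subtract the first 14 terms.
∑_{k=1}^{216} k² = 216×217×433/6 = 3382596
∑_{k=1}^{14} k² = 14×15×29/6 = 1015
∑_{k=15}^{216} k² = 3382596 - 1015 = 3381581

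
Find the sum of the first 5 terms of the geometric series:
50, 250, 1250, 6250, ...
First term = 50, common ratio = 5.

Sₙ = a(1 - rⁿ) / (1 - r)
S_5 = 50(1 - 5^5) / (1 - 5)
S_5 = 50(1 - 3125) / (-4)
S_5 = 39050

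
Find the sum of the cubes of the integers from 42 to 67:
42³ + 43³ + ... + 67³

Use ∑_{k=1}^{n} k³ = [n(n+1)/2]², then subtract the first 41 terms.
∑_{k=1}^{67} k³ = [67×68/2]² = 2278² = 5189284
∑_{k=1}^{41} k³ = [41×42/2]² = 861² = 741321
∑_{k=42}^{67} k³ = 5189284 - 741321 = 4447963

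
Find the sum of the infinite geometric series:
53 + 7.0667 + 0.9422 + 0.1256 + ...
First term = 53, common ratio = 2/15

For |r| < 1, S = a / (1 - r)
S = 53 / (1 - (2/15))
S = 53 / (13/15)
S = 795/13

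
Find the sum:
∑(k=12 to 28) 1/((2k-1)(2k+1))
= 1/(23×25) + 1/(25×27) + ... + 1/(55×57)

Partial fractions: 1/((2k-1)(2k+1)) = (1/2)[1/(2k-1) - 1/(2k+1)]
The series telescopes:
= (1/2)[1/23 - 1/57]
= 17/1311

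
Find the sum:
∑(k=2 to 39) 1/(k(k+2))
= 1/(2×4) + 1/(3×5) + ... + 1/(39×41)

Partial fractions: 1/(k(k+2)) = (1/2)[1/k - 1/(k+2)]
Telescoping leaves the first two and last two terms:
= (1/2)[1/2 + 1/3 - 1/40 - 1/41]
= 3857/9840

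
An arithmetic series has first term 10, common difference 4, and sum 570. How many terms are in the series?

Using S = n/2 × [2a + (n-1)d]
570 = n/2 × [2(10) + (n-1)(4)]
570 = n/2 × [20 + 4n - 4]
1140 = n × [16 + 4n]
4n² + (16)n - 1140 = 0
Discriminant: Δ = (16)² - 4(4)(-1140) = 256 + 18240 = 18496
√Δ = 136
n = [-(16) + √Δ] / (2·4) = (-16 + 136) / 8 = 120 / 8 = 15
(The negative root is discarded since n must be a positive integer.)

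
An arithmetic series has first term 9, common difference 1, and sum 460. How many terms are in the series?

Using S = n/2 × [2a + (n-1)d]
460 = n/2 × [2(9) + (n-1)(1)]
460 = n/2 × [18 + 1n - 1]
920 = n × [17 + 1n]
1n² + (17)n - 920 = 0
Discriminant: Δ = (17)² - 4(1)(-920) = 289 + 3680 = 3969
√Δ = 63
n = [-(17) + √Δ] / (2·1) = (-17 + 63) / 2 = 46 / 2 = 23
(The negative root is discarded since n must be a positive integer.)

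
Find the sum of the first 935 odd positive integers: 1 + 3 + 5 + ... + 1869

Sum of first n odd numbers = n²
= 935²
= 874225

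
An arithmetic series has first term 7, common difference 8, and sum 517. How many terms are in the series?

Using S = n/2 × [2a + (n-1)d]
517 = n/2 × [2(7) + (n-1)(8)]
517 = n/2 × [14 + 8n - 8]
1034 = n × [6 + 8n]
8n² + (6)n - 1034 = 0
Discriminant: Δ = (6)² - 4(8)(-1034) = 36 + 33088 = 33124
√Δ = 182
n = [-(6) + √Δ] / (2·8) = (-6 + 182) / 16 = 176 / 16 = 11
(The negative root is discarded since n must be a positive integer.)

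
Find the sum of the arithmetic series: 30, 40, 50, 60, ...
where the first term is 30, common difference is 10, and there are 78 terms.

Sₙ = n/2 × (first + last)
Last term = a + (n-1)d = 30 + (78-1)×10 = 800
S_78 = 78/2 × (30 + 800)
S_78 = 78/2 × 830 = 32370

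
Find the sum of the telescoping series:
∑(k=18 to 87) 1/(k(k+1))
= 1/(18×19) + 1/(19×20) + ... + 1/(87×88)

Partial fractions: 1/(k(k+1)) = 1/k - 1/(k+1)
The series telescopes:
= (1/18 - 1/19) + (1/19 - 1/20) + ... + (1/87 - 1/88)
= 1/18 - 1/88
= 35/792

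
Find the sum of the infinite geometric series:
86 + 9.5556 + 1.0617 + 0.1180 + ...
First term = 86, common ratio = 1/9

For |r| < 1, S = a / (1 - r)
S = 86 / (1 - (1/9))
S = 86 / (8/9)
S = 387/4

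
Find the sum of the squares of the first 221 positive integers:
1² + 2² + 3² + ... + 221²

Formula: ∑k² = n(n+1)(2n+1)/6
= 221×222×443/6
= 21734466/6
= 3622411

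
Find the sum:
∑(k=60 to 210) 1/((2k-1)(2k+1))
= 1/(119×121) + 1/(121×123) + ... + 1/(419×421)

Partial fractions: 1/((2k-1)(2k+1)) = (1/2)[1/(2k-1) - 1/(2k+1)]
The series telescopes:
= (1/2)[1/119 - 1/421]
= 151/50099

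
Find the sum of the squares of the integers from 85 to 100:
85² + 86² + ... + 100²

Use ∑_{k=1}^{n} k² = n(n+1)(2n+1)/6, then subtract the first 84 terms.
∑_{k=1}^{100} k² = 100×101×201/6 = 338350
∑_{k=1}^{84} k² = 84×85×169/6 = 201110
∑_{k=85}^{100} k² = 338350 - 201110 = 137240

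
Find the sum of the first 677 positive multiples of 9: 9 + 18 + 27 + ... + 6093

Factor out 9: = 9(1 + 2 + ... + 677) = 9 × n(n+1)/2
= 9 × 677×678/2
= 9 × 229503
= 2065527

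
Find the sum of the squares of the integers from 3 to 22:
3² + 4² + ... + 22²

Use ∑_{k=1}^{n} k² = n(n+1)(2n+1)/6, then subtract the first 2 terms.
∑_{k=1}^{22} k² = 22×23×45/6 = 3795
∑_{k=1}^{2} k² = 2×3×5/6 = 5
∑_{k=3}^{22} k² = 3795 - 5 = 3790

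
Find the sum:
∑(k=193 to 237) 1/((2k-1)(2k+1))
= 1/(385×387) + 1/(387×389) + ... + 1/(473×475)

Partial fractions: 1/((2k-1)(2k+1)) = (1/2)[1/(2k-1) - 1/(2k+1)]
The series telescopes:
= (1/2)[1/385 - 1/475]
= 9/36575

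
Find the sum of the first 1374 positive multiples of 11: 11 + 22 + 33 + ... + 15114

Factor out 11: = 11(1 + 2 + ... + 1374) = 11 × n(n+1)/2
= 11 × 1374×1375/2
= 11 × 944625
= 10390875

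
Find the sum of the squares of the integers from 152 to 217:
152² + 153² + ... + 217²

Use ∑_{k=1}^{n} k² = n(n+1)(2n+1)/6, then subtract the first 151 terms.
∑_{k=1}^{217} k² = 217×218×435/6 = 3429685
∑_{k=1}^{151} k² = 151×152×303/6 = 1159076
∑_{k=152}^{217} k² = 3429685 - 1159076 = 2270609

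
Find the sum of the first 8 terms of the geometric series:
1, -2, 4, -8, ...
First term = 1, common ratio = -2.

Sₙ = a(1 - rⁿ) / (1 - r)
S_8 = 1(1 - (-2)^8) / (1 - (-2))
S_8 = 1(1 - 256) / (3)
S_8 = -85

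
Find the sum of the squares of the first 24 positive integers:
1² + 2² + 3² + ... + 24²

Formula: ∑k² = n(n+1)(2n+1)/6
= 24×25×49/6
= 29400/6
= 4900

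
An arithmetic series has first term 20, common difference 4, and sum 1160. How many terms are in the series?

Using S = n/2 × [2a + (n-1)d]
1160 = n/2 × [2(20) + (n-1)(4)]
1160 = n/2 × [40 + 4n - 4]
2320 = n × [36 + 4n]
4n² + (36)n - 2320 = 0
Discriminant: Δ = (36)² - 4(4)(-2320) = 1296 + 37120 = 38416
√Δ = 196
n = [-(36) + √Δ] / (2·4) = (-36 + 196) / 8 = 160 / 8 = 20
(The negative root is discarded since n must be a positive integer.)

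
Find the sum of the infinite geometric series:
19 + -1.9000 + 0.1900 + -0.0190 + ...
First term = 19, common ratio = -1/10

For |r| < 1, S = a / (1 - r)
S = 19 / (1 - (-1/10))
S = 19 / (11/10)
S = 190/11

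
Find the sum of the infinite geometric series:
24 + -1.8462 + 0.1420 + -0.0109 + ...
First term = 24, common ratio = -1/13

For |r| < 1, S = a / (1 - r)
S = 24 / (1 - (-1/13))
S = 24 / (14/13)
S = 156/7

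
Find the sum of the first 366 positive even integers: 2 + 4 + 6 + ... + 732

Sum of first n even numbers = n(n+1)
= 366×367
= 134322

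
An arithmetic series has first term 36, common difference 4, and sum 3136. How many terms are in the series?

Using S = n/2 × [2a + (n-1)d]
3136 = n/2 × [2(36) + (n-1)(4)]
3136 = n/2 × [72 + 4n - 4]
6272 = n × [68 + 4n]
4n² + (68)n - 6272 = 0
Discriminant: Δ = (68)² - 4(4)(-6272) = 4624 + 100352 = 104976
√Δ = 324
n = [-(68) + √Δ] / (2·4) = (-68 + 324) / 8 = 256 / 8 = 32
(The negative root is discarded since n must be a positive integer.)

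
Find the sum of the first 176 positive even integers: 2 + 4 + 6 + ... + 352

Sum of first n even numbers = n(n+1)
= 176×177
= 31152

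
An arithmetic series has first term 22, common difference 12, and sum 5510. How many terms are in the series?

Using S = n/2 × [2a + (n-1)d]
5510 = n/2 × [2(22) + (n-1)(12)]
5510 = n/2 × [44 + 12n - 12]
11020 = n × [32 + 12n]
12n² + (32)n - 11020 = 0
Discriminant: Δ = (32)² - 4(12)(-11020) = 1024 + 528960 = 529984
√Δ = 728
n = [-(32) + √Δ] / (2·12) = (-32 + 728) / 24 = 696 / 24 = 29
(The negative root is discarded since n must be a positive integer.)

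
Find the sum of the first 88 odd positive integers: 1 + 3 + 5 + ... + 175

Sum of first n odd numbers = n²
= 88²
= 7744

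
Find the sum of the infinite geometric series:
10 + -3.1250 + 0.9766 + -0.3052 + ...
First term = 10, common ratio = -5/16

For |r| < 1, S = a / (1 - r)
S = 10 / (1 - (-5/16))
S = 10 / (21/16)
S = 160/21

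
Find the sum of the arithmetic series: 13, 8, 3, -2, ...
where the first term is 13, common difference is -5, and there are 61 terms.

Sₙ = n/2 × (first + last)
Last term = a + (n-1)d = 13 + (61-1)×(-5) = -287
S_61 = 61/2 × (13 + (-287))
S_61 = 61/2 × (-274) = -8357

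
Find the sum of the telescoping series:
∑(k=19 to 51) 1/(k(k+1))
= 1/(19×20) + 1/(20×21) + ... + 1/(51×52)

Partial fractions: 1/(k(k+1)) = 1/k - 1/(k+1)
The series telescopes:
= (1/19 - 1/20) + (1/20 - 1/21) + ... + (1/51 - 1/52)
= 1/19 - 1/52
= 33/988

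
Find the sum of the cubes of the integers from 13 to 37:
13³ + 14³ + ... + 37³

Use ∑_{k=1}^{n} k³ = [n(n+1)/2]², then subtract the first 12 terms.
∑_{k=1}^{37} k³ = [37×38/2]² = 703² = 494209
∑_{k=1}^{12} k³ = [12×13/2]² = 78² = 6084
∑_{k=13}^{37} k³ = 494209 - 6084 = 488125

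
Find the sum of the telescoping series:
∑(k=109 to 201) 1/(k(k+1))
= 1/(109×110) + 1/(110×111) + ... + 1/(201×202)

Partial fractions: 1/(k(k+1)) = 1/k - 1/(k+1)
The series telescopes:
= (1/109 - 1/110) + (1/110 - 1/111) + ... + (1/201 - 1/202)
= 1/109 - 1/202
= 93/22018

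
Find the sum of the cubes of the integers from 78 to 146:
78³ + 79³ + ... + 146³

Use ∑_{k=1}^{n} k³ = [n(n+1)/2]², then subtract the first 77 terms.
∑_{k=1}^{146} k³ = [146×147/2]² = 10731² = 115154361
∑_{k=1}^{77} k³ = [77×78/2]² = 3003² = 9018009
∑_{k=78}^{146} k³ = 115154361 - 9018009 = 106136352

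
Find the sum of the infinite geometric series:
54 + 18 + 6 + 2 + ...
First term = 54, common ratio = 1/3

For |r| < 1, S = a / (1 - r)
S = 54 / (1 - (1/3))
S = 54 / (2/3)
S = 81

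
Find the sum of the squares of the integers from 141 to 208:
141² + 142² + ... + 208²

Use ∑_{k=1}^{n} k² = n(n+1)(2n+1)/6, then subtract the first 140 terms.
∑_{k=1}^{208} k² = 208×209×417/6 = 3021304
∑_{k=1}^{140} k² = 140×141×281/6 = 924490
∑_{k=141}^{208} k² = 3021304 - 924490 = 2096814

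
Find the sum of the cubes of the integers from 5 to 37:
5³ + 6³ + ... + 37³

Use ∑_{k=1}^{n} k³ = [n(n+1)/2]², then subtract the first 4 terms.
∑_{k=1}^{37} k³ = [37×38/2]² = 703² = 494209
∑_{k=1}^{4} k³ = [4×5/2]² = 10² = 100
∑_{k=5}^{37} k³ = 494209 - 100 = 494109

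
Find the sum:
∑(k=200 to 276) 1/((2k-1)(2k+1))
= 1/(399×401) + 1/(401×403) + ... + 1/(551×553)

Partial fractions: 1/((2k-1)(2k+1)) = (1/2)[1/(2k-1) - 1/(2k+1)]
The series telescopes:
= (1/2)[1/399 - 1/553]
= 11/31521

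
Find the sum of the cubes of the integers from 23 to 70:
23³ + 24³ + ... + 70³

Use ∑_{k=1}^{n} k³ = [n(n+1)/2]², then subtract the first 22 terms.
∑_{k=1}^{70} k³ = [70×71/2]² = 2485² = 6175225
∑_{k=1}^{22} k³ = [22×23/2]² = 253² = 64009
∑_{k=23}^{70} k³ = 6175225 - 64009 = 6111216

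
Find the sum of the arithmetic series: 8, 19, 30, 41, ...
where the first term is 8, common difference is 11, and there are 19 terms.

Sₙ = n/2 × (first + last)
Last term = a + (n-1)d = 8 + (19-1)×11 = 206
S_19 = 19/2 × (8 + 206)
S_19 = 19/2 × 214 = 2033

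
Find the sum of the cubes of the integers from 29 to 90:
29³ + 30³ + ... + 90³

Use ∑_{k=1}^{n} k³ = [n(n+1)/2]², then subtract the first 28 terms.
∑_{k=1}^{90} k³ = [90×91/2]² = 4095² = 16769025
∑_{k=1}^{28} k³ = [28×29/2]² = 406² = 164836
∑_{k=29}^{90} k³ = 16769025 - 164836 = 16604189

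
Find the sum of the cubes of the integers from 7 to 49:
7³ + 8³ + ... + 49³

Use ∑_{k=1}^{n} k³ = [n(n+1)/2]², then subtract the first 6 terms.
∑_{k=1}^{49} k³ = [49×50/2]² = 1225² = 1500625
∑_{k=1}^{6} k³ = [6×7/2]² = 21² = 441
∑_{k=7}^{49} k³ = 1500625 - 441 = 1500184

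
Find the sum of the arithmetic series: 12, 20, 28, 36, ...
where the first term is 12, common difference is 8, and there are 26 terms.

Sₙ = n/2 × (first + last)
Last term = a + (n-1)d = 12 + (26-1)×8 = 212
S_26 = 26/2 × (12 + 212)
S_26 = 26/2 × 224 = 2912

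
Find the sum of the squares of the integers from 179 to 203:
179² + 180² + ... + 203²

Use ∑_{k=1}^{n} k² = n(n+1)(2n+1)/6, then subtract the first 178 terms.
∑_{k=1}^{203} k² = 203×204×407/6 = 2809114
∑_{k=1}^{178} k² = 178×179×357/6 = 1895789
∑_{k=179}^{203} k² = 2809114 - 1895789 = 913325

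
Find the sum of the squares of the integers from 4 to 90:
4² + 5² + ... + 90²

Use ∑_{k=1}^{n} k² = n(n+1)(2n+1)/6, then subtract the first 3 terms.
∑_{k=1}^{90} k² = 90×91×181/6 = 247065
∑_{k=1}^{3} k² = 3×4×7/6 = 14
∑_{k=4}^{90} k² = 247065 - 14 = 247051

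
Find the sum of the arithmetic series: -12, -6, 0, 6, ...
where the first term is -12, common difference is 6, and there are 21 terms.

Sₙ = n/2 × (first + last)
Last term = a + (n-1)d = -12 + (21-1)×6 = 108
S_21 = 21/2 × (-12 + 108)
S_21 = 21/2 × 96 = 1008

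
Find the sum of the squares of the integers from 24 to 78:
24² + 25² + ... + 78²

Use ∑_{k=1}^{n} k² = n(n+1)(2n+1)/6, then subtract the first 23 terms.
∑_{k=1}^{78} k² = 78×79×157/6 = 161239
∑_{k=1}^{23} k² = 23×24×47/6 = 4324
∑_{k=24}^{78} k² = 161239 - 4324 = 156915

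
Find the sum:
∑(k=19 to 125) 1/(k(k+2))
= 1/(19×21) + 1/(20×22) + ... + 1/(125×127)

Partial fractions: 1/(k(k+2)) = (1/2)[1/k - 1/(k+2)]
Telescoping leaves the first two and last two terms:
= (1/2)[1/19 + 1/20 - 1/126 - 1/127]
= 263969/6080760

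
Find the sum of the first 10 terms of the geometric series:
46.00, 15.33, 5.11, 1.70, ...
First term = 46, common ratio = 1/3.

Sₙ = a(1 - rⁿ) / (1 - r)
S_10 = 46(1 - (1/3)^10) / (1 - (1/3))
S_10 = 46(1 - (1/59049)) / (2/3)
S_10 = 1358104/19683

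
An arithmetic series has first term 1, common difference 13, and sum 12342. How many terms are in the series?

Using S = n/2 × [2a + (n-1)d]
12342 = n/2 × [2(1) + (n-1)(13)]
12342 = n/2 × [2 + 13n - 13]
24684 = n × [-11 + 13n]
13n² + (-11)n - 24684 = 0
Discriminant: Δ = (-11)² - 4(13)(-24684) = 121 + 1283568 = 1283689
√Δ = 1133
n = [-(-11) + √Δ] / (2·13) = (11 + 1133) / 26 = 1144 / 26 = 44
(The negative root is discarded since n must be a positive integer.)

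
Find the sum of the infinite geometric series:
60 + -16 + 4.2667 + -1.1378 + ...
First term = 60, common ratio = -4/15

For |r| < 1, S = a / (1 - r)
S = 60 / (1 - (-4/15))
S = 60 / (19/15)
S = 900/19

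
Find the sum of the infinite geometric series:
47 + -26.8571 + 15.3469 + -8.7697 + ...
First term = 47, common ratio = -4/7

For |r| < 1, S = a / (1 - r)
S = 47 / (1 - (-4/7))
S = 47 / (11/7)
S = 329/11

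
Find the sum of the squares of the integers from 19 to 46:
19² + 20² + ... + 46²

Use ∑_{k=1}^{n} k² = n(n+1)(2n+1)/6, then subtract the first 18 terms.
∑_{k=1}^{46} k² = 46×47×93/6 = 33511
∑_{k=1}^{18} k² = 18×19×37/6 = 2109
∑_{k=19}^{46} k² = 33511 - 2109 = 31402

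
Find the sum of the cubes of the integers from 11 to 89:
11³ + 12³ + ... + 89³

Use ∑_{k=1}^{n} k³ = [n(n+1)/2]², then subtract the first 10 terms.
∑_{k=1}^{89} k³ = [89×90/2]² = 4005² = 16040025
∑_{k=1}^{10} k³ = [10×11/2]² = 55² = 3025
∑_{k=11}^{89} k³ = 16040025 - 3025 = 16037000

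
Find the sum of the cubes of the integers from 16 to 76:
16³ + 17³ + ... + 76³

Use ∑_{k=1}^{n} k³ = [n(n+1)/2]², then subtract the first 15 terms.
∑_{k=1}^{76} k³ = [76×77/2]² = 2926² = 8561476
∑_{k=1}^{15} k³ = [15×16/2]² = 120² = 14400
∑_{k=16}^{76} k³ = 8561476 - 14400 = 8547076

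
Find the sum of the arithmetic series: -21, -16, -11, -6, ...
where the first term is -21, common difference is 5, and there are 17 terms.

Sₙ = n/2 × (first + last)
Last term = a + (n-1)d = -21 + (17-1)×5 = 59
S_17 = 17/2 × (-21 + 59)
S_17 = 17/2 × 38 = 323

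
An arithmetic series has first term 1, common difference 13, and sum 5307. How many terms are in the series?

Using S = n/2 × [2a + (n-1)d]
5307 = n/2 × [2(1) + (n-1)(13)]
5307 = n/2 × [2 + 13n - 13]
10614 = n × [-11 + 13n]
13n² + (-11)n - 10614 = 0
Discriminant: Δ = (-11)² - 4(13)(-10614) = 121 + 551928 = 552049
√Δ = 743
n = [-(-11) + √Δ] / (2·13) = (11 + 743) / 26 = 754 / 26 = 29
(The negative root is discarded since n must be a positive integer.)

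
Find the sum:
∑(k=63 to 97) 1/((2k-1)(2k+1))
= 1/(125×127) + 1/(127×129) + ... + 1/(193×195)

Partial fractions: 1/((2k-1)(2k+1)) = (1/2)[1/(2k-1) - 1/(2k+1)]
The series telescopes:
= (1/2)[1/125 - 1/195]
= 7/4875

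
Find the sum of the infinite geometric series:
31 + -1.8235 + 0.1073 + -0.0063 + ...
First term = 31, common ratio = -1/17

For |r| < 1, S = a / (1 - r)
S = 31 / (1 - (-1/17))
S = 31 / (18/17)
S = 527/18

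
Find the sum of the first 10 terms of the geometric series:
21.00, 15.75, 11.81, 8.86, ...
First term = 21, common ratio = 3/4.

Sₙ = a(1 - rⁿ) / (1 - r)
S_10 = 21(1 - (3/4)^10) / (1 - (3/4))
S_10 = 21(1 - (59049/1048576)) / (1/4)
S_10 = 20780067/262144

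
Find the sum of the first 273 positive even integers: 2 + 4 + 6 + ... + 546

Sum of first n even numbers = n(n+1)
= 273×274
= 74802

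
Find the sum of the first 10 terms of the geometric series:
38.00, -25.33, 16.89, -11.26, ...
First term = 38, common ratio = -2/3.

Sₙ = a(1 - rⁿ) / (1 - r)
S_10 = 38(1 - (-2/3)^10) / (1 - (-2/3))
S_10 = 38(1 - (1024/59049)) / (5/3)
S_10 = 440990/19683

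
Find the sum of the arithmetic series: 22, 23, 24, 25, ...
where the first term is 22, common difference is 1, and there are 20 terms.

Sₙ = n/2 × (first + last)
Last term = a + (n-1)d = 22 + (20-1)×1 = 41
S_20 = 20/2 × (22 + 41)
S_20 = 20/2 × 63 = 630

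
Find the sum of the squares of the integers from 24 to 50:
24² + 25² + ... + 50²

Use ∑_{k=1}^{n} k² = n(n+1)(2n+1)/6, then subtract the first 23 terms.
∑_{k=1}^{50} k² = 50×51×101/6 = 42925
∑_{k=1}^{23} k² = 23×24×47/6 = 4324
∑_{k=24}^{50} k² = 42925 - 4324 = 38601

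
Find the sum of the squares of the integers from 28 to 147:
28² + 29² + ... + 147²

Use ∑_{k=1}^{n} k² = n(n+1)(2n+1)/6, then subtract the first 27 terms.
∑_{k=1}^{147} k² = 147×148×295/6 = 1069670
∑_{k=1}^{27} k² = 27×28×55/6 = 6930
∑_{k=28}^{147} k² = 1069670 - 6930 = 1062740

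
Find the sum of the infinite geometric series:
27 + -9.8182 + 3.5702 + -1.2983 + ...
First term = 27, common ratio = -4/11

For |r| < 1, S = a / (1 - r)
S = 27 / (1 - (-4/11))
S = 27 / (15/11)
S = 99/5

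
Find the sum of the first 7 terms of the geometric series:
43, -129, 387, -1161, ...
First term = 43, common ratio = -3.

Sₙ = a(1 - rⁿ) / (1 - r)
S_7 = 43(1 - (-3)^7) / (1 - (-3))
S_7 = 43(1 - (-2187)) / (4)
S_7 = 23521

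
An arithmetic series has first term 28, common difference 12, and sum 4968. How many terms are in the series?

Using S = n/2 × [2a + (n-1)d]
4968 = n/2 × [2(28) + (n-1)(12)]
4968 = n/2 × [56 + 12n - 12]
9936 = n × [44 + 12n]
12n² + (44)n - 9936 = 0
Discriminant: Δ = (44)² - 4(12)(-9936) = 1936 + 476928 = 478864
√Δ = 692
n = [-(44) + √Δ] / (2·12) = (-44 + 692) / 24 = 648 / 24 = 27
(The negative root is discarded since n must be a positive integer.)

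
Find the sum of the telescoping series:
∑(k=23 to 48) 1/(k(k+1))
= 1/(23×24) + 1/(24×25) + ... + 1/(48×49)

Partial fractions: 1/(k(k+1)) = 1/k - 1/(k+1)
The series telescopes:
= (1/23 - 1/24) + (1/24 - 1/25) + ... + (1/48 - 1/49)
= 1/23 - 1/49
= 26/1127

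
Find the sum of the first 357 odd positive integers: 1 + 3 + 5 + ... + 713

Sum of first n odd numbers = n²
= 357²
= 127449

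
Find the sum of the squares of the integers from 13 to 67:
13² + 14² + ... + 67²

Use ∑_{k=1}^{n} k² = n(n+1)(2n+1)/6, then subtract the first 12 terms.
∑_{k=1}^{67} k² = 67×68×135/6 = 102510
∑_{k=1}^{12} k² = 12×13×25/6 = 650
∑_{k=13}^{67} k² = 102510 - 650 = 101860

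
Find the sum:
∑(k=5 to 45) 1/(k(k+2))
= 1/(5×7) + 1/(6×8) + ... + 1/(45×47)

Partial fractions: 1/(k(k+2)) = (1/2)[1/k - 1/(k+2)]
Telescoping leaves the first two and last two terms:
= (1/2)[1/5 + 1/6 - 1/46 - 1/47]
= 2624/16215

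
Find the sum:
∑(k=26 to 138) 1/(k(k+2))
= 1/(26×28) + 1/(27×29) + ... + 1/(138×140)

Partial fractions: 1/(k(k+2)) = (1/2)[1/k - 1/(k+2)]
Telescoping leaves the first two and last two terms:
= (1/2)[1/26 + 1/27 - 1/139 - 1/140]
= 417761/13660920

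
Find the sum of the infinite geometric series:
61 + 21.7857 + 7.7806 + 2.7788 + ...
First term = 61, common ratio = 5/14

For |r| < 1, S = a / (1 - r)
S = 61 / (1 - (5/14))
S = 61 / (9/14)
S = 854/9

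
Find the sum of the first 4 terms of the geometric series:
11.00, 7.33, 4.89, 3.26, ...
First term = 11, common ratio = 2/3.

Sₙ = a(1 - rⁿ) / (1 - r)
S_4 = 11(1 - (2/3)^4) / (1 - (2/3))
S_4 = 11(1 - (16/81)) / (1/3)
S_4 = 715/27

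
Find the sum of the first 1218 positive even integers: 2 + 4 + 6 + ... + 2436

Sum of first n even numbers = n(n+1)
= 1218×1219
= 1484742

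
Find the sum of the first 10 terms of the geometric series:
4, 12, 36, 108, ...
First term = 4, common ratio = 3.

Sₙ = a(1 - rⁿ) / (1 - r)
S_10 = 4(1 - 3^10) / (1 - 3)
S_10 = 4(1 - 59049) / (-2)
S_10 = 118096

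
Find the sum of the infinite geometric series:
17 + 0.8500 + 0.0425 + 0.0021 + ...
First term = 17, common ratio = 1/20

For |r| < 1, S = a / (1 - r)
S = 17 / (1 - (1/20))
S = 17 / (19/20)
S = 340/19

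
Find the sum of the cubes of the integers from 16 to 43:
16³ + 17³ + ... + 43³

Use ∑_{k=1}^{n} k³ = [n(n+1)/2]², then subtract the first 15 terms.
∑_{k=1}^{43} k³ = [43×44/2]² = 946² = 894916
∑_{k=1}^{15} k³ = [15×16/2]² = 120² = 14400
∑_{k=16}^{43} k³ = 894916 - 14400 = 880516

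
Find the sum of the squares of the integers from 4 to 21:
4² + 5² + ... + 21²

Use ∑_{k=1}^{n} k² = n(n+1)(2n+1)/6, then subtract the first 3 terms.
∑_{k=1}^{21} k² = 21×22×43/6 = 3311
∑_{k=1}^{3} k² = 3×4×7/6 = 14
∑_{k=4}^{21} k² = 3311 - 14 = 3297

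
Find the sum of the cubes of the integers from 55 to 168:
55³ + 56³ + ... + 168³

Use ∑_{k=1}^{n} k³ = [n(n+1)/2]², then subtract the first 54 terms.
∑_{k=1}^{168} k³ = [168×169/2]² = 14196² = 201526416
∑_{k=1}^{54} k³ = [54×55/2]² = 1485² = 2205225
∑_{k=55}^{168} k³ = 201526416 - 2205225 = 199321191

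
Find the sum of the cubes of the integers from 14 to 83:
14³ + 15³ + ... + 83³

Use ∑_{k=1}^{n} k³ = [n(n+1)/2]², then subtract the first 13 terms.
∑_{k=1}^{83} k³ = [83×84/2]² = 3486² = 12152196
∑_{k=1}^{13} k³ = [13×14/2]² = 91² = 8281
∑_{k=14}^{83} k³ = 12152196 - 8281 = 12143915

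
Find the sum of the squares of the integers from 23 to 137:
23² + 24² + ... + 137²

Use ∑_{k=1}^{n} k² = n(n+1)(2n+1)/6, then subtract the first 22 terms.
∑_{k=1}^{137} k² = 137×138×275/6 = 866525
∑_{k=1}^{22} k² = 22×23×45/6 = 3795
∑_{k=23}^{137} k² = 866525 - 3795 = 862730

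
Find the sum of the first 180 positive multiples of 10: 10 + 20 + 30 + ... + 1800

Factor out 10: = 10(1 + 2 + ... + 180) = 10 × n(n+1)/2
= 10 × 180×181/2
= 10 × 16290
= 162900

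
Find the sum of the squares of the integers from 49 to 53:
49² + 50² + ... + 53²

Use ∑_{k=1}^{n} k² = n(n+1)(2n+1)/6, then subtract the first 48 terms.
∑_{k=1}^{53} k² = 53×54×107/6 = 51039
∑_{k=1}^{48} k² = 48×49×97/6 = 38024
∑_{k=49}^{53} k² = 51039 - 38024 = 13015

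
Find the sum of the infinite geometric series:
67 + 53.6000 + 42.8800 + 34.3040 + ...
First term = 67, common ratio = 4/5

For |r| < 1, S = a / (1 - r)
S = 67 / (1 - (4/5))
S = 67 / (1/5)
S = 335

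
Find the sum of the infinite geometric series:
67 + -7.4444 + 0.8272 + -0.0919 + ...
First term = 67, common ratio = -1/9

For |r| < 1, S = a / (1 - r)
S = 67 / (1 - (-1/9))
S = 67 / (10/9)
S = 603/10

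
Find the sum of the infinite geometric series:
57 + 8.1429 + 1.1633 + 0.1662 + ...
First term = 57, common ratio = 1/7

For |r| < 1, S = a / (1 - r)
S = 57 / (1 - (1/7))
S = 57 / (6/7)
S = 133/2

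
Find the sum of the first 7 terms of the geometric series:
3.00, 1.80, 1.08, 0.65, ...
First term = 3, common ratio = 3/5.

Sₙ = a(1 - rⁿ) / (1 - r)
S_7 = 3(1 - (3/5)^7) / (1 - (3/5))
S_7 = 3(1 - (2187/78125)) / (2/5)
S_7 = 113907/15625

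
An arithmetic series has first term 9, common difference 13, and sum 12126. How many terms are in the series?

Using S = n/2 × [2a + (n-1)d]
12126 = n/2 × [2(9) + (n-1)(13)]
12126 = n/2 × [18 + 13n - 13]
24252 = n × [5 + 13n]
13n² + (5)n - 24252 = 0
Discriminant: Δ = (5)² - 4(13)(-24252) = 25 + 1261104 = 1261129
√Δ = 1123
n = [-(5) + √Δ] / (2·13) = (-5 + 1123) / 26 = 1118 / 26 = 43
(The negative root is discarded since n must be a positive integer.)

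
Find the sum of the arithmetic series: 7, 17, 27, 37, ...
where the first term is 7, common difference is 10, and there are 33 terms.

Sₙ = n/2 × (first + last)
Last term = a + (n-1)d = 7 + (33-1)×10 = 327
S_33 = 33/2 × (7 + 327)
S_33 = 33/2 × 334 = 5511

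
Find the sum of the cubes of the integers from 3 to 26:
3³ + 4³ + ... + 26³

Use ∑_{k=1}^{n} k³ = [n(n+1)/2]², then subtract the first 2 terms.
∑_{k=1}^{26} k³ = [26×27/2]² = 351² = 123201
∑_{k=1}^{2} k³ = [2×3/2]² = 3² = 9
∑_{k=3}^{26} k³ = 123201 - 9 = 123192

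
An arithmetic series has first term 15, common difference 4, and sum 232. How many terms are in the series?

Using S = n/2 × [2a + (n-1)d]
232 = n/2 × [2(15) + (n-1)(4)]
232 = n/2 × [30 + 4n - 4]
464 = n × [26 + 4n]
4n² + (26)n - 464 = 0
Discriminant: Δ = (26)² - 4(4)(-464) = 676 + 7424 = 8100
√Δ = 90
n = [-(26) + √Δ] / (2·4) = (-26 + 90) / 8 = 64 / 8 = 8
(The negative root is discarded since n must be a positive integer.)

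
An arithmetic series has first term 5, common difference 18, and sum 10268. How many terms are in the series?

Using S = n/2 × [2a + (n-1)d]
10268 = n/2 × [2(5) + (n-1)(18)]
10268 = n/2 × [10 + 18n - 18]
20536 = n × [-8 + 18n]
18n² + (-8)n - 20536 = 0
Discriminant: Δ = (-8)² - 4(18)(-20536) = 64 + 1478592 = 1478656
√Δ = 1216
n = [-(-8) + √Δ] / (2·18) = (8 + 1216) / 36 = 1224 / 36 = 34
(The negative root is discarded since n must be a positive integer.)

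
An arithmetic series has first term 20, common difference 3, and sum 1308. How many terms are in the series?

Using S = n/2 × [2a + (n-1)d]
1308 = n/2 × [2(20) + (n-1)(3)]
1308 = n/2 × [40 + 3n - 3]
2616 = n × [37 + 3n]
3n² + (37)n - 2616 = 0
Discriminant: Δ = (37)² - 4(3)(-2616) = 1369 + 31392 = 32761
√Δ = 181
n = [-(37) + √Δ] / (2·3) = (-37 + 181) / 6 = 144 / 6 = 24
(The negative root is discarded since n must be a positive integer.)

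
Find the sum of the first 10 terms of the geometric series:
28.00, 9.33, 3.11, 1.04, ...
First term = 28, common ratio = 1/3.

Sₙ = a(1 - rⁿ) / (1 - r)
S_10 = 28(1 - (1/3)^10) / (1 - (1/3))
S_10 = 28(1 - (1/59049)) / (2/3)
S_10 = 826672/19683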